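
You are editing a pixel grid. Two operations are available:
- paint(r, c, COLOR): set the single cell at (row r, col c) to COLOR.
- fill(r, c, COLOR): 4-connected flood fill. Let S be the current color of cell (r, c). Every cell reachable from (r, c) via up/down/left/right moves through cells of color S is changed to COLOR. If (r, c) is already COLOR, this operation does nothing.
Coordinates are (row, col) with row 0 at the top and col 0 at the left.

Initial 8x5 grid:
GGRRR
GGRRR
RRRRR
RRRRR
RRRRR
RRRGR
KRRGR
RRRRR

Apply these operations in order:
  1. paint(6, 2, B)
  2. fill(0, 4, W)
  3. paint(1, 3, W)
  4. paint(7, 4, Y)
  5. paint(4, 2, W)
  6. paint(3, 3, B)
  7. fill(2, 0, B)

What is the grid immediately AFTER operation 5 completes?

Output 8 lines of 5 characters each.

After op 1 paint(6,2,B):
GGRRR
GGRRR
RRRRR
RRRRR
RRRRR
RRRGR
KRBGR
RRRRR
After op 2 fill(0,4,W) [32 cells changed]:
GGWWW
GGWWW
WWWWW
WWWWW
WWWWW
WWWGW
KWBGW
WWWWW
After op 3 paint(1,3,W):
GGWWW
GGWWW
WWWWW
WWWWW
WWWWW
WWWGW
KWBGW
WWWWW
After op 4 paint(7,4,Y):
GGWWW
GGWWW
WWWWW
WWWWW
WWWWW
WWWGW
KWBGW
WWWWY
After op 5 paint(4,2,W):
GGWWW
GGWWW
WWWWW
WWWWW
WWWWW
WWWGW
KWBGW
WWWWY

Answer: GGWWW
GGWWW
WWWWW
WWWWW
WWWWW
WWWGW
KWBGW
WWWWY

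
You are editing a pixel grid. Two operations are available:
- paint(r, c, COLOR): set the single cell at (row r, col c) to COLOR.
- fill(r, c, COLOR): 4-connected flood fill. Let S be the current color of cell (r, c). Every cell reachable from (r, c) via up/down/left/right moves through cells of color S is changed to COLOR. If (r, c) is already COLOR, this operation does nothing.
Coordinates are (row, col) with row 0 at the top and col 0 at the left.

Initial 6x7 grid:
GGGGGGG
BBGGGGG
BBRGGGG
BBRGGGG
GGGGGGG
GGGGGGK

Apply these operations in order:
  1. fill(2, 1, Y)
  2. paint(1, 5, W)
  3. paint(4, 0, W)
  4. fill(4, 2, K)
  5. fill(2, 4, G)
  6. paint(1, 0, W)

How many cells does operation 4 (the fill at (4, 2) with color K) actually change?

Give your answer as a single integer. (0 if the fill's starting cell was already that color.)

After op 1 fill(2,1,Y) [6 cells changed]:
GGGGGGG
YYGGGGG
YYRGGGG
YYRGGGG
GGGGGGG
GGGGGGK
After op 2 paint(1,5,W):
GGGGGGG
YYGGGWG
YYRGGGG
YYRGGGG
GGGGGGG
GGGGGGK
After op 3 paint(4,0,W):
GGGGGGG
YYGGGWG
YYRGGGG
YYRGGGG
WGGGGGG
GGGGGGK
After op 4 fill(4,2,K) [31 cells changed]:
KKKKKKK
YYKKKWK
YYRKKKK
YYRKKKK
WKKKKKK
KKKKKKK

Answer: 31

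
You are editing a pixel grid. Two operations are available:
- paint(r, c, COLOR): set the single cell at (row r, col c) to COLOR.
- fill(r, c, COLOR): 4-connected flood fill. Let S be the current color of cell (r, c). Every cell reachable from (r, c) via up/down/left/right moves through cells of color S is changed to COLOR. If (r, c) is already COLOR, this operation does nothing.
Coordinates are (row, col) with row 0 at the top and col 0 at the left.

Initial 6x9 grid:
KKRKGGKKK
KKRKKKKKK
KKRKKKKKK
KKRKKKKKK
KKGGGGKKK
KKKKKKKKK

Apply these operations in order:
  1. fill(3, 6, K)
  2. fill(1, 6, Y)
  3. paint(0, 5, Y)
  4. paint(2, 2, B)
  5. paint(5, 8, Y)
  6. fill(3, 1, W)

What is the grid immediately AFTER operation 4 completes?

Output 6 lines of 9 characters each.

Answer: YYRYGYYYY
YYRYYYYYY
YYBYYYYYY
YYRYYYYYY
YYGGGGYYY
YYYYYYYYY

Derivation:
After op 1 fill(3,6,K) [0 cells changed]:
KKRKGGKKK
KKRKKKKKK
KKRKKKKKK
KKRKKKKKK
KKGGGGKKK
KKKKKKKKK
After op 2 fill(1,6,Y) [44 cells changed]:
YYRYGGYYY
YYRYYYYYY
YYRYYYYYY
YYRYYYYYY
YYGGGGYYY
YYYYYYYYY
After op 3 paint(0,5,Y):
YYRYGYYYY
YYRYYYYYY
YYRYYYYYY
YYRYYYYYY
YYGGGGYYY
YYYYYYYYY
After op 4 paint(2,2,B):
YYRYGYYYY
YYRYYYYYY
YYBYYYYYY
YYRYYYYYY
YYGGGGYYY
YYYYYYYYY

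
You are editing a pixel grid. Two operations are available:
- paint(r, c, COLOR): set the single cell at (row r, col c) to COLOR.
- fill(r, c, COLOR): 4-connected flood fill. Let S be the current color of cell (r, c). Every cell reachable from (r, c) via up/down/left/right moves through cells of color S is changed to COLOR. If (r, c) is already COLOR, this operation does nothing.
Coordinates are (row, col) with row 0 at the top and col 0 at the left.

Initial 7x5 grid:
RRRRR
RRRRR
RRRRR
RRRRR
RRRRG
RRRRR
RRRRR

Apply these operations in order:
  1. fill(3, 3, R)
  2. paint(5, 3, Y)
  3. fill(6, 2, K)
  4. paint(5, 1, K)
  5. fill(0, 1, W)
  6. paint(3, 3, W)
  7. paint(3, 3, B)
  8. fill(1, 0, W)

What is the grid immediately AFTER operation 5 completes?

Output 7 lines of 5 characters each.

After op 1 fill(3,3,R) [0 cells changed]:
RRRRR
RRRRR
RRRRR
RRRRR
RRRRG
RRRRR
RRRRR
After op 2 paint(5,3,Y):
RRRRR
RRRRR
RRRRR
RRRRR
RRRRG
RRRYR
RRRRR
After op 3 fill(6,2,K) [33 cells changed]:
KKKKK
KKKKK
KKKKK
KKKKK
KKKKG
KKKYK
KKKKK
After op 4 paint(5,1,K):
KKKKK
KKKKK
KKKKK
KKKKK
KKKKG
KKKYK
KKKKK
After op 5 fill(0,1,W) [33 cells changed]:
WWWWW
WWWWW
WWWWW
WWWWW
WWWWG
WWWYW
WWWWW

Answer: WWWWW
WWWWW
WWWWW
WWWWW
WWWWG
WWWYW
WWWWW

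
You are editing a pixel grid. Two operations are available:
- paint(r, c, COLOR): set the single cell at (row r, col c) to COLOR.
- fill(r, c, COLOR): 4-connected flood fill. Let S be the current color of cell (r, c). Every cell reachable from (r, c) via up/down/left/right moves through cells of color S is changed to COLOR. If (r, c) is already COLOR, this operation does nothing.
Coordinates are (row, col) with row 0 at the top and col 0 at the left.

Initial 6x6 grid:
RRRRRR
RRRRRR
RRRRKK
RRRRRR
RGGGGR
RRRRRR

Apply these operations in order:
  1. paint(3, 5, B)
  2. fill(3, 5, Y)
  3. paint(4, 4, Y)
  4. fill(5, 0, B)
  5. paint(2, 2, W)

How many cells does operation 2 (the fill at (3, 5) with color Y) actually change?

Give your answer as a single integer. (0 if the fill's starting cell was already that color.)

After op 1 paint(3,5,B):
RRRRRR
RRRRRR
RRRRKK
RRRRRB
RGGGGR
RRRRRR
After op 2 fill(3,5,Y) [1 cells changed]:
RRRRRR
RRRRRR
RRRRKK
RRRRRY
RGGGGR
RRRRRR

Answer: 1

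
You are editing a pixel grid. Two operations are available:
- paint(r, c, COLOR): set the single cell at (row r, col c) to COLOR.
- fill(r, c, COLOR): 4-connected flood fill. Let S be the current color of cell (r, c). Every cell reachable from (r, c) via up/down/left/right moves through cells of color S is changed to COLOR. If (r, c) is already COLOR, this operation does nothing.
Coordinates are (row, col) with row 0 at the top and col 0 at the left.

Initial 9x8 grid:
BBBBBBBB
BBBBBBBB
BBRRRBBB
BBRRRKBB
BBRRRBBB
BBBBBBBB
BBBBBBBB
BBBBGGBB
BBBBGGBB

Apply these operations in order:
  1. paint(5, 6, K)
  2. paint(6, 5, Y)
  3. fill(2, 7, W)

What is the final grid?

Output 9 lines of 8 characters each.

Answer: WWWWWWWW
WWWWWWWW
WWRRRWWW
WWRRRKWW
WWRRRWWW
WWWWWWKW
WWWWWYWW
WWWWGGWW
WWWWGGWW

Derivation:
After op 1 paint(5,6,K):
BBBBBBBB
BBBBBBBB
BBRRRBBB
BBRRRKBB
BBRRRBBB
BBBBBBKB
BBBBBBBB
BBBBGGBB
BBBBGGBB
After op 2 paint(6,5,Y):
BBBBBBBB
BBBBBBBB
BBRRRBBB
BBRRRKBB
BBRRRBBB
BBBBBBKB
BBBBBYBB
BBBBGGBB
BBBBGGBB
After op 3 fill(2,7,W) [56 cells changed]:
WWWWWWWW
WWWWWWWW
WWRRRWWW
WWRRRKWW
WWRRRWWW
WWWWWWKW
WWWWWYWW
WWWWGGWW
WWWWGGWW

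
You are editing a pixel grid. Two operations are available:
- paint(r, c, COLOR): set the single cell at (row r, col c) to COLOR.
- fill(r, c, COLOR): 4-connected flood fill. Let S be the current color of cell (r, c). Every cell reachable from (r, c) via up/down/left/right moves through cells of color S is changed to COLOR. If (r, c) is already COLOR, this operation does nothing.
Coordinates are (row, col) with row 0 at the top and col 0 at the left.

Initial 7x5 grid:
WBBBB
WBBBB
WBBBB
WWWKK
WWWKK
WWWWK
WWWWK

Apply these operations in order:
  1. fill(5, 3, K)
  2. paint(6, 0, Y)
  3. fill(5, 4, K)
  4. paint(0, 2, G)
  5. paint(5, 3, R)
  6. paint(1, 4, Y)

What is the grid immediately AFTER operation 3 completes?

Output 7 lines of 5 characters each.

Answer: KBBBB
KBBBB
KBBBB
KKKKK
KKKKK
KKKKK
YKKKK

Derivation:
After op 1 fill(5,3,K) [17 cells changed]:
KBBBB
KBBBB
KBBBB
KKKKK
KKKKK
KKKKK
KKKKK
After op 2 paint(6,0,Y):
KBBBB
KBBBB
KBBBB
KKKKK
KKKKK
KKKKK
YKKKK
After op 3 fill(5,4,K) [0 cells changed]:
KBBBB
KBBBB
KBBBB
KKKKK
KKKKK
KKKKK
YKKKK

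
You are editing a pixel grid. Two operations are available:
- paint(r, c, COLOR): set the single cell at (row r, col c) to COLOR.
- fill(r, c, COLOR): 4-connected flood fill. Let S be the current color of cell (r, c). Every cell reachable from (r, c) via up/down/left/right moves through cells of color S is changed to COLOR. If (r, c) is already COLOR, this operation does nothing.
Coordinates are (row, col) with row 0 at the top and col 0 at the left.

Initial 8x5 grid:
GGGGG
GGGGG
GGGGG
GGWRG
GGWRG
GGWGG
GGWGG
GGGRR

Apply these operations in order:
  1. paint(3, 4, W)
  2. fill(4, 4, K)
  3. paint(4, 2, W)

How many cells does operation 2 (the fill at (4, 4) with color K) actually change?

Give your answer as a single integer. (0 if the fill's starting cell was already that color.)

After op 1 paint(3,4,W):
GGGGG
GGGGG
GGGGG
GGWRW
GGWRG
GGWGG
GGWGG
GGGRR
After op 2 fill(4,4,K) [5 cells changed]:
GGGGG
GGGGG
GGGGG
GGWRW
GGWRK
GGWKK
GGWKK
GGGRR

Answer: 5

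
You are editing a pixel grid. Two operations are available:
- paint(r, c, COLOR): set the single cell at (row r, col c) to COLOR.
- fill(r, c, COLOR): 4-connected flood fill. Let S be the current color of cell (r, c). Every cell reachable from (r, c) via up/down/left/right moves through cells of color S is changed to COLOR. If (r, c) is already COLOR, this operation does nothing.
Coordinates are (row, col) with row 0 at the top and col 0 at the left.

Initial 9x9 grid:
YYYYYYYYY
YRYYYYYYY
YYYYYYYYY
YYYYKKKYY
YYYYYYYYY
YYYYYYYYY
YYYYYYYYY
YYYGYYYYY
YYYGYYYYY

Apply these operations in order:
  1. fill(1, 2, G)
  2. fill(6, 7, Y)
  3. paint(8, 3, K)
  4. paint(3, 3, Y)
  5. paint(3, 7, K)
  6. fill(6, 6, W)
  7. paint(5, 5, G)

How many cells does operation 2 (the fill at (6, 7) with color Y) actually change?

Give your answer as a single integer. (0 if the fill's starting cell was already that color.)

After op 1 fill(1,2,G) [75 cells changed]:
GGGGGGGGG
GRGGGGGGG
GGGGGGGGG
GGGGKKKGG
GGGGGGGGG
GGGGGGGGG
GGGGGGGGG
GGGGGGGGG
GGGGGGGGG
After op 2 fill(6,7,Y) [77 cells changed]:
YYYYYYYYY
YRYYYYYYY
YYYYYYYYY
YYYYKKKYY
YYYYYYYYY
YYYYYYYYY
YYYYYYYYY
YYYYYYYYY
YYYYYYYYY

Answer: 77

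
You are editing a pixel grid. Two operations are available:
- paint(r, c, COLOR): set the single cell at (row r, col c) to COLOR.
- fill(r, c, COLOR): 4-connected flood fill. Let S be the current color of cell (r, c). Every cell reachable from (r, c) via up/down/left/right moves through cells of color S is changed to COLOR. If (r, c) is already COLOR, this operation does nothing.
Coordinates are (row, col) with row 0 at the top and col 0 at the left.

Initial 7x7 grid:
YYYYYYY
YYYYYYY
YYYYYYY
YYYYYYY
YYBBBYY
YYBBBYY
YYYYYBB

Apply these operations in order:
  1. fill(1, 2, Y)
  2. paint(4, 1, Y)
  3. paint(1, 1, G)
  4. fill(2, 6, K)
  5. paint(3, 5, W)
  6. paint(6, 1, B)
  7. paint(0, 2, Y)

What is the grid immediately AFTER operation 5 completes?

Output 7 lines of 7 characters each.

Answer: KKKKKKK
KGKKKKK
KKKKKKK
KKKKKWK
KKBBBKK
KKBBBKK
KKKKKBB

Derivation:
After op 1 fill(1,2,Y) [0 cells changed]:
YYYYYYY
YYYYYYY
YYYYYYY
YYYYYYY
YYBBBYY
YYBBBYY
YYYYYBB
After op 2 paint(4,1,Y):
YYYYYYY
YYYYYYY
YYYYYYY
YYYYYYY
YYBBBYY
YYBBBYY
YYYYYBB
After op 3 paint(1,1,G):
YYYYYYY
YGYYYYY
YYYYYYY
YYYYYYY
YYBBBYY
YYBBBYY
YYYYYBB
After op 4 fill(2,6,K) [40 cells changed]:
KKKKKKK
KGKKKKK
KKKKKKK
KKKKKKK
KKBBBKK
KKBBBKK
KKKKKBB
After op 5 paint(3,5,W):
KKKKKKK
KGKKKKK
KKKKKKK
KKKKKWK
KKBBBKK
KKBBBKK
KKKKKBB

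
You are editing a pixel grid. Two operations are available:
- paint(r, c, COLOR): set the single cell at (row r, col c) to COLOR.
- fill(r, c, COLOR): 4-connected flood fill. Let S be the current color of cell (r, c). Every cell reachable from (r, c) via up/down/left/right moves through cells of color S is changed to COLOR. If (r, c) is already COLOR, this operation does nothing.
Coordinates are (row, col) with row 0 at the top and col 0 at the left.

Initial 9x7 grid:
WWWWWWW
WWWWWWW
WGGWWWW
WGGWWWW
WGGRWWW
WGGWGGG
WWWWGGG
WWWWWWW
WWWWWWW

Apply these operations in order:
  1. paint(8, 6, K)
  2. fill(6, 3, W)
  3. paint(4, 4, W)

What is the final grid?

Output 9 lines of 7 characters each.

After op 1 paint(8,6,K):
WWWWWWW
WWWWWWW
WGGWWWW
WGGWWWW
WGGRWWW
WGGWGGG
WWWWGGG
WWWWWWW
WWWWWWK
After op 2 fill(6,3,W) [0 cells changed]:
WWWWWWW
WWWWWWW
WGGWWWW
WGGWWWW
WGGRWWW
WGGWGGG
WWWWGGG
WWWWWWW
WWWWWWK
After op 3 paint(4,4,W):
WWWWWWW
WWWWWWW
WGGWWWW
WGGWWWW
WGGRWWW
WGGWGGG
WWWWGGG
WWWWWWW
WWWWWWK

Answer: WWWWWWW
WWWWWWW
WGGWWWW
WGGWWWW
WGGRWWW
WGGWGGG
WWWWGGG
WWWWWWW
WWWWWWK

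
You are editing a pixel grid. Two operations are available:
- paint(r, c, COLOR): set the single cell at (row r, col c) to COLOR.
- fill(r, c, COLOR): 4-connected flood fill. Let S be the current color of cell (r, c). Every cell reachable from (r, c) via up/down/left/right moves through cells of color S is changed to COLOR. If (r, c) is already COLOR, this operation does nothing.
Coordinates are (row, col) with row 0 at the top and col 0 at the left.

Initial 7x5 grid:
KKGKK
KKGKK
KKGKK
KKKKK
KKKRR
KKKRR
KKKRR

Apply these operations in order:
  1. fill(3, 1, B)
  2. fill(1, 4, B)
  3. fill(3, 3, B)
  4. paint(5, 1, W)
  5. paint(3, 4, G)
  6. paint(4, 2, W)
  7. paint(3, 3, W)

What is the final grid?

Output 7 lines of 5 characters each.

After op 1 fill(3,1,B) [26 cells changed]:
BBGBB
BBGBB
BBGBB
BBBBB
BBBRR
BBBRR
BBBRR
After op 2 fill(1,4,B) [0 cells changed]:
BBGBB
BBGBB
BBGBB
BBBBB
BBBRR
BBBRR
BBBRR
After op 3 fill(3,3,B) [0 cells changed]:
BBGBB
BBGBB
BBGBB
BBBBB
BBBRR
BBBRR
BBBRR
After op 4 paint(5,1,W):
BBGBB
BBGBB
BBGBB
BBBBB
BBBRR
BWBRR
BBBRR
After op 5 paint(3,4,G):
BBGBB
BBGBB
BBGBB
BBBBG
BBBRR
BWBRR
BBBRR
After op 6 paint(4,2,W):
BBGBB
BBGBB
BBGBB
BBBBG
BBWRR
BWBRR
BBBRR
After op 7 paint(3,3,W):
BBGBB
BBGBB
BBGBB
BBBWG
BBWRR
BWBRR
BBBRR

Answer: BBGBB
BBGBB
BBGBB
BBBWG
BBWRR
BWBRR
BBBRR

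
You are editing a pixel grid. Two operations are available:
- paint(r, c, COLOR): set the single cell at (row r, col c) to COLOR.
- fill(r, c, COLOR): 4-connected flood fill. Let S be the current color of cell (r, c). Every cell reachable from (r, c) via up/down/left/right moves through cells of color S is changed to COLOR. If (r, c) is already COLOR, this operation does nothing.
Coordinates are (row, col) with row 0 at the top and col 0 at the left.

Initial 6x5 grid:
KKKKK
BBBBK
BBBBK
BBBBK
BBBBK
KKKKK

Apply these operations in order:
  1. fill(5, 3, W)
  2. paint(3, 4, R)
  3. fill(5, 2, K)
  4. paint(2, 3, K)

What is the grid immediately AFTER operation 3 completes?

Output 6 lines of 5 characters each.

After op 1 fill(5,3,W) [14 cells changed]:
WWWWW
BBBBW
BBBBW
BBBBW
BBBBW
WWWWW
After op 2 paint(3,4,R):
WWWWW
BBBBW
BBBBW
BBBBR
BBBBW
WWWWW
After op 3 fill(5,2,K) [6 cells changed]:
WWWWW
BBBBW
BBBBW
BBBBR
BBBBK
KKKKK

Answer: WWWWW
BBBBW
BBBBW
BBBBR
BBBBK
KKKKK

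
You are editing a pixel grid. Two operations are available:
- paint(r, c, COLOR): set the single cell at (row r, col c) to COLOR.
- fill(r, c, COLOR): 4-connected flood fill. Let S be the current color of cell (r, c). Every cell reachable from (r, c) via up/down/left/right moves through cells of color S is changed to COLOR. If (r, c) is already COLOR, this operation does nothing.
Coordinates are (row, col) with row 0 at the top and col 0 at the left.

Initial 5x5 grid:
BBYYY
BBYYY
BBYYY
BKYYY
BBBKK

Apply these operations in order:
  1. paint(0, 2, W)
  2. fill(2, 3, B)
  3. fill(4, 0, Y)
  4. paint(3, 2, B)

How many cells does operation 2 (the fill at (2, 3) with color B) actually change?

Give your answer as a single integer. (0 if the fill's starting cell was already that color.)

Answer: 11

Derivation:
After op 1 paint(0,2,W):
BBWYY
BBYYY
BBYYY
BKYYY
BBBKK
After op 2 fill(2,3,B) [11 cells changed]:
BBWBB
BBBBB
BBBBB
BKBBB
BBBKK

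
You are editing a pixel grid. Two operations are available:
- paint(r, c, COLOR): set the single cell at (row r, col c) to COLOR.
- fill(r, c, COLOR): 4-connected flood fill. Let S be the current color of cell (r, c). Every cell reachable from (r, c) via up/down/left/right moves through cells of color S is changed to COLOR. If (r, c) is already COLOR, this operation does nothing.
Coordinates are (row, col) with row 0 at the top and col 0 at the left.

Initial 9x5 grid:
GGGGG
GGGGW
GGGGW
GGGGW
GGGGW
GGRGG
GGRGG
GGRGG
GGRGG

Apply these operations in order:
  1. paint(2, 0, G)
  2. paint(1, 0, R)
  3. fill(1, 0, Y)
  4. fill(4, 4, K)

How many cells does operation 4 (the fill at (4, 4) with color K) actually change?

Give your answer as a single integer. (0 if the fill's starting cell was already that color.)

After op 1 paint(2,0,G):
GGGGG
GGGGW
GGGGW
GGGGW
GGGGW
GGRGG
GGRGG
GGRGG
GGRGG
After op 2 paint(1,0,R):
GGGGG
RGGGW
GGGGW
GGGGW
GGGGW
GGRGG
GGRGG
GGRGG
GGRGG
After op 3 fill(1,0,Y) [1 cells changed]:
GGGGG
YGGGW
GGGGW
GGGGW
GGGGW
GGRGG
GGRGG
GGRGG
GGRGG
After op 4 fill(4,4,K) [4 cells changed]:
GGGGG
YGGGK
GGGGK
GGGGK
GGGGK
GGRGG
GGRGG
GGRGG
GGRGG

Answer: 4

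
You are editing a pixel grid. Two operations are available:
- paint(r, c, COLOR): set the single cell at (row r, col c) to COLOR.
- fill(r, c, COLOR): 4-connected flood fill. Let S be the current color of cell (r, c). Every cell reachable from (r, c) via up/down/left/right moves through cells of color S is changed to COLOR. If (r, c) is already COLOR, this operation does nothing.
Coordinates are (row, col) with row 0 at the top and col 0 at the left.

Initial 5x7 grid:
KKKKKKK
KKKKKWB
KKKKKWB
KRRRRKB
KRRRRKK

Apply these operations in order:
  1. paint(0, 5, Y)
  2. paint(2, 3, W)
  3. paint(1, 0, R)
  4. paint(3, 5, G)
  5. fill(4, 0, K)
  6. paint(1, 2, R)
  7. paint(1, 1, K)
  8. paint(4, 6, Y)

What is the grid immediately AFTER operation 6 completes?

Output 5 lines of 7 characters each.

After op 1 paint(0,5,Y):
KKKKKYK
KKKKKWB
KKKKKWB
KRRRRKB
KRRRRKK
After op 2 paint(2,3,W):
KKKKKYK
KKKKKWB
KKKWKWB
KRRRRKB
KRRRRKK
After op 3 paint(1,0,R):
KKKKKYK
RKKKKWB
KKKWKWB
KRRRRKB
KRRRRKK
After op 4 paint(3,5,G):
KKKKKYK
RKKKKWB
KKKWKWB
KRRRRGB
KRRRRKK
After op 5 fill(4,0,K) [0 cells changed]:
KKKKKYK
RKKKKWB
KKKWKWB
KRRRRGB
KRRRRKK
After op 6 paint(1,2,R):
KKKKKYK
RKRKKWB
KKKWKWB
KRRRRGB
KRRRRKK

Answer: KKKKKYK
RKRKKWB
KKKWKWB
KRRRRGB
KRRRRKK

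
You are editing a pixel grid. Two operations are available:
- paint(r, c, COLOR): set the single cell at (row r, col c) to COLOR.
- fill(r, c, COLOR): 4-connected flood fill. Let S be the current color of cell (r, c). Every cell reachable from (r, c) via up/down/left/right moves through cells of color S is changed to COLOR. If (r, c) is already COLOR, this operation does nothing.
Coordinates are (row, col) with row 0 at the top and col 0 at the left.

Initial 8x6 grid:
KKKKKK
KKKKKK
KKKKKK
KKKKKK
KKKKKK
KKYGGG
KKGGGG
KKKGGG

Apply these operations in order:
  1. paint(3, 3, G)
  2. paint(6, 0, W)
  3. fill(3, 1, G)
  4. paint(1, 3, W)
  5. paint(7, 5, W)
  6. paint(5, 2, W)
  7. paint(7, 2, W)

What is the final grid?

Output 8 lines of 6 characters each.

Answer: GGGGGG
GGGWGG
GGGGGG
GGGGGG
GGGGGG
GGWGGG
WGGGGG
GGWGGW

Derivation:
After op 1 paint(3,3,G):
KKKKKK
KKKKKK
KKKKKK
KKKGKK
KKKKKK
KKYGGG
KKGGGG
KKKGGG
After op 2 paint(6,0,W):
KKKKKK
KKKKKK
KKKKKK
KKKGKK
KKKKKK
KKYGGG
WKGGGG
KKKGGG
After op 3 fill(3,1,G) [35 cells changed]:
GGGGGG
GGGGGG
GGGGGG
GGGGGG
GGGGGG
GGYGGG
WGGGGG
GGGGGG
After op 4 paint(1,3,W):
GGGGGG
GGGWGG
GGGGGG
GGGGGG
GGGGGG
GGYGGG
WGGGGG
GGGGGG
After op 5 paint(7,5,W):
GGGGGG
GGGWGG
GGGGGG
GGGGGG
GGGGGG
GGYGGG
WGGGGG
GGGGGW
After op 6 paint(5,2,W):
GGGGGG
GGGWGG
GGGGGG
GGGGGG
GGGGGG
GGWGGG
WGGGGG
GGGGGW
After op 7 paint(7,2,W):
GGGGGG
GGGWGG
GGGGGG
GGGGGG
GGGGGG
GGWGGG
WGGGGG
GGWGGW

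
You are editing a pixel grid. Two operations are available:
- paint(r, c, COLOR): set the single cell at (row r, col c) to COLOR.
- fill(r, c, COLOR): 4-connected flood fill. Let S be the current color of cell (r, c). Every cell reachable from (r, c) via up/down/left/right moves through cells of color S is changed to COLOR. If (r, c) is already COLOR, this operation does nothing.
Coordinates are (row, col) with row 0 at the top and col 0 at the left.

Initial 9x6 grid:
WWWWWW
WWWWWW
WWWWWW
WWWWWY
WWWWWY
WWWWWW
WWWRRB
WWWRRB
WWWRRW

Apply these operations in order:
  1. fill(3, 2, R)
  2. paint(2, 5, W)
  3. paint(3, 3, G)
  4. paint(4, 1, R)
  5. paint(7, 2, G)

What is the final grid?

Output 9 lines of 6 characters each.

Answer: RRRRRR
RRRRRR
RRRRRW
RRRGRY
RRRRRY
RRRRRR
RRRRRB
RRGRRB
RRRRRW

Derivation:
After op 1 fill(3,2,R) [43 cells changed]:
RRRRRR
RRRRRR
RRRRRR
RRRRRY
RRRRRY
RRRRRR
RRRRRB
RRRRRB
RRRRRW
After op 2 paint(2,5,W):
RRRRRR
RRRRRR
RRRRRW
RRRRRY
RRRRRY
RRRRRR
RRRRRB
RRRRRB
RRRRRW
After op 3 paint(3,3,G):
RRRRRR
RRRRRR
RRRRRW
RRRGRY
RRRRRY
RRRRRR
RRRRRB
RRRRRB
RRRRRW
After op 4 paint(4,1,R):
RRRRRR
RRRRRR
RRRRRW
RRRGRY
RRRRRY
RRRRRR
RRRRRB
RRRRRB
RRRRRW
After op 5 paint(7,2,G):
RRRRRR
RRRRRR
RRRRRW
RRRGRY
RRRRRY
RRRRRR
RRRRRB
RRGRRB
RRRRRW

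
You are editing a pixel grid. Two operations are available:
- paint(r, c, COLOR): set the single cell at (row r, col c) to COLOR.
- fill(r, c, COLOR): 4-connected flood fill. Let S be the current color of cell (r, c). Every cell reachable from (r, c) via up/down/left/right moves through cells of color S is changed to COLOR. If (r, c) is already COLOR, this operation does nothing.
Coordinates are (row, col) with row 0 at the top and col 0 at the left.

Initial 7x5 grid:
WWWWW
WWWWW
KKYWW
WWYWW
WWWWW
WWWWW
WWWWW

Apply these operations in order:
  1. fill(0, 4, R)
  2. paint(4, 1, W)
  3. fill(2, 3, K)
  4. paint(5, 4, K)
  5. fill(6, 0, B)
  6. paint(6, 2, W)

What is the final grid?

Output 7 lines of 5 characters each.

Answer: BBBBB
BBBBB
BBYBB
BBYBB
BWBBB
BBBBB
BBWBB

Derivation:
After op 1 fill(0,4,R) [31 cells changed]:
RRRRR
RRRRR
KKYRR
RRYRR
RRRRR
RRRRR
RRRRR
After op 2 paint(4,1,W):
RRRRR
RRRRR
KKYRR
RRYRR
RWRRR
RRRRR
RRRRR
After op 3 fill(2,3,K) [30 cells changed]:
KKKKK
KKKKK
KKYKK
KKYKK
KWKKK
KKKKK
KKKKK
After op 4 paint(5,4,K):
KKKKK
KKKKK
KKYKK
KKYKK
KWKKK
KKKKK
KKKKK
After op 5 fill(6,0,B) [32 cells changed]:
BBBBB
BBBBB
BBYBB
BBYBB
BWBBB
BBBBB
BBBBB
After op 6 paint(6,2,W):
BBBBB
BBBBB
BBYBB
BBYBB
BWBBB
BBBBB
BBWBB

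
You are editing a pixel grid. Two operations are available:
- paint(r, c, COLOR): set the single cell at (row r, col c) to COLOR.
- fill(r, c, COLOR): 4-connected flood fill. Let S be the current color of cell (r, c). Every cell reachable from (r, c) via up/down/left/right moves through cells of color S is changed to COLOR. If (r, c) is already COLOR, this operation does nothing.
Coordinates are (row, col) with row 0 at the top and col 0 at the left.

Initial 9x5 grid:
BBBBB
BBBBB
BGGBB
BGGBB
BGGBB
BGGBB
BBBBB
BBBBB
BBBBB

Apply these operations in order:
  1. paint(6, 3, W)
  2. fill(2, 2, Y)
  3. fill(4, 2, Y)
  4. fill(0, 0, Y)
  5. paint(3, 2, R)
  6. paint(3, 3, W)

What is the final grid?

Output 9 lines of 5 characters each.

After op 1 paint(6,3,W):
BBBBB
BBBBB
BGGBB
BGGBB
BGGBB
BGGBB
BBBWB
BBBBB
BBBBB
After op 2 fill(2,2,Y) [8 cells changed]:
BBBBB
BBBBB
BYYBB
BYYBB
BYYBB
BYYBB
BBBWB
BBBBB
BBBBB
After op 3 fill(4,2,Y) [0 cells changed]:
BBBBB
BBBBB
BYYBB
BYYBB
BYYBB
BYYBB
BBBWB
BBBBB
BBBBB
After op 4 fill(0,0,Y) [36 cells changed]:
YYYYY
YYYYY
YYYYY
YYYYY
YYYYY
YYYYY
YYYWY
YYYYY
YYYYY
After op 5 paint(3,2,R):
YYYYY
YYYYY
YYYYY
YYRYY
YYYYY
YYYYY
YYYWY
YYYYY
YYYYY
After op 6 paint(3,3,W):
YYYYY
YYYYY
YYYYY
YYRWY
YYYYY
YYYYY
YYYWY
YYYYY
YYYYY

Answer: YYYYY
YYYYY
YYYYY
YYRWY
YYYYY
YYYYY
YYYWY
YYYYY
YYYYY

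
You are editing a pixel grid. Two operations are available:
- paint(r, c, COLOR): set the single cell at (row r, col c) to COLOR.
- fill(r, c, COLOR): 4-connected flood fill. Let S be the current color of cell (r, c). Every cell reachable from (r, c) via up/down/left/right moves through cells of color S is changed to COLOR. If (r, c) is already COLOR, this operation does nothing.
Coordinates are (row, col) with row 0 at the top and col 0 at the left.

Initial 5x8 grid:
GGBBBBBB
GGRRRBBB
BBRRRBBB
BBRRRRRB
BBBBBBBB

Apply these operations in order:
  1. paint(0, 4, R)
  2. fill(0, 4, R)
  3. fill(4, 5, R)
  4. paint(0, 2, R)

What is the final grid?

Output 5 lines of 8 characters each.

After op 1 paint(0,4,R):
GGBBRBBB
GGRRRBBB
BBRRRBBB
BBRRRRRB
BBBBBBBB
After op 2 fill(0,4,R) [0 cells changed]:
GGBBRBBB
GGRRRBBB
BBRRRBBB
BBRRRRRB
BBBBBBBB
After op 3 fill(4,5,R) [22 cells changed]:
GGBBRRRR
GGRRRRRR
RRRRRRRR
RRRRRRRR
RRRRRRRR
After op 4 paint(0,2,R):
GGRBRRRR
GGRRRRRR
RRRRRRRR
RRRRRRRR
RRRRRRRR

Answer: GGRBRRRR
GGRRRRRR
RRRRRRRR
RRRRRRRR
RRRRRRRR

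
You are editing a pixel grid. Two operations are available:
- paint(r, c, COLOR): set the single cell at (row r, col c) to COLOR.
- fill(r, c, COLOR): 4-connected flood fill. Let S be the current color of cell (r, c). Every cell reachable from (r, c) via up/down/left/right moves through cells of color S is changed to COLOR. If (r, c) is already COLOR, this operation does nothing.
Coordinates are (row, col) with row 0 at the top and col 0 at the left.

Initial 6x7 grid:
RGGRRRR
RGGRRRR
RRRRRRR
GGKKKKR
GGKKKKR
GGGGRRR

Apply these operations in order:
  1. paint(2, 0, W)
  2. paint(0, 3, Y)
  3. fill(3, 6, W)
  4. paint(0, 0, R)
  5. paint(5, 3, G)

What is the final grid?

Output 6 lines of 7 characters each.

Answer: RGGYWWW
RGGWWWW
WWWWWWW
GGKKKKW
GGKKKKW
GGGGWWW

Derivation:
After op 1 paint(2,0,W):
RGGRRRR
RGGRRRR
WRRRRRR
GGKKKKR
GGKKKKR
GGGGRRR
After op 2 paint(0,3,Y):
RGGYRRR
RGGRRRR
WRRRRRR
GGKKKKR
GGKKKKR
GGGGRRR
After op 3 fill(3,6,W) [18 cells changed]:
RGGYWWW
RGGWWWW
WWWWWWW
GGKKKKW
GGKKKKW
GGGGWWW
After op 4 paint(0,0,R):
RGGYWWW
RGGWWWW
WWWWWWW
GGKKKKW
GGKKKKW
GGGGWWW
After op 5 paint(5,3,G):
RGGYWWW
RGGWWWW
WWWWWWW
GGKKKKW
GGKKKKW
GGGGWWW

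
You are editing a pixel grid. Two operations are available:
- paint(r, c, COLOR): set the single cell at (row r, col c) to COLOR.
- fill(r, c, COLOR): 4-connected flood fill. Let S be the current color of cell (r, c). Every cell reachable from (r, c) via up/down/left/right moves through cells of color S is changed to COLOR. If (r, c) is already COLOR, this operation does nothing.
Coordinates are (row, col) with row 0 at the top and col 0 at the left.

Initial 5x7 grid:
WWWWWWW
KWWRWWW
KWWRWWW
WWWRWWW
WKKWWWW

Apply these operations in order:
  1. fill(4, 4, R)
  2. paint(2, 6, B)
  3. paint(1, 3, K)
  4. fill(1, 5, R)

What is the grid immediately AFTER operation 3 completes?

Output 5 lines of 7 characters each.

After op 1 fill(4,4,R) [28 cells changed]:
RRRRRRR
KRRRRRR
KRRRRRR
RRRRRRR
RKKRRRR
After op 2 paint(2,6,B):
RRRRRRR
KRRRRRR
KRRRRRB
RRRRRRR
RKKRRRR
After op 3 paint(1,3,K):
RRRRRRR
KRRKRRR
KRRRRRB
RRRRRRR
RKKRRRR

Answer: RRRRRRR
KRRKRRR
KRRRRRB
RRRRRRR
RKKRRRR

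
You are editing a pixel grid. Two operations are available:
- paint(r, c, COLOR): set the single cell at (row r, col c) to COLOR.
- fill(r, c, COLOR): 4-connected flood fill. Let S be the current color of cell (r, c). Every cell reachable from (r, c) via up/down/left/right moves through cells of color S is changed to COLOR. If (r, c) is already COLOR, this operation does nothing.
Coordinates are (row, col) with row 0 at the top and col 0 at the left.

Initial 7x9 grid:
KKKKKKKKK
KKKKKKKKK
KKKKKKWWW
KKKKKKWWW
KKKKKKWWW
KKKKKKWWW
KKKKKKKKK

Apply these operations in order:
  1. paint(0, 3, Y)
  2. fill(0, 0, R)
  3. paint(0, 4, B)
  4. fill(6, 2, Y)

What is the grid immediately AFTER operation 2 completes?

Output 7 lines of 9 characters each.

After op 1 paint(0,3,Y):
KKKYKKKKK
KKKKKKKKK
KKKKKKWWW
KKKKKKWWW
KKKKKKWWW
KKKKKKWWW
KKKKKKKKK
After op 2 fill(0,0,R) [50 cells changed]:
RRRYRRRRR
RRRRRRRRR
RRRRRRWWW
RRRRRRWWW
RRRRRRWWW
RRRRRRWWW
RRRRRRRRR

Answer: RRRYRRRRR
RRRRRRRRR
RRRRRRWWW
RRRRRRWWW
RRRRRRWWW
RRRRRRWWW
RRRRRRRRR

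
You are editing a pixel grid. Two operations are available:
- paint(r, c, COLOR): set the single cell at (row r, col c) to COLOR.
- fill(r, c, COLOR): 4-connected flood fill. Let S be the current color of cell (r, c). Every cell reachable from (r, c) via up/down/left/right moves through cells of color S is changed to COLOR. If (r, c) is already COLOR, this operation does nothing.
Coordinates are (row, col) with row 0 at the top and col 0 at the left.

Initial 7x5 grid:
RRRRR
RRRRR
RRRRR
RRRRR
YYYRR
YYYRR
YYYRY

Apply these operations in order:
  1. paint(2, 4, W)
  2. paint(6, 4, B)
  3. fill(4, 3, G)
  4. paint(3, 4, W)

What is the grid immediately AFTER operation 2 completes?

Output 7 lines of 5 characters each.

Answer: RRRRR
RRRRR
RRRRW
RRRRR
YYYRR
YYYRR
YYYRB

Derivation:
After op 1 paint(2,4,W):
RRRRR
RRRRR
RRRRW
RRRRR
YYYRR
YYYRR
YYYRY
After op 2 paint(6,4,B):
RRRRR
RRRRR
RRRRW
RRRRR
YYYRR
YYYRR
YYYRB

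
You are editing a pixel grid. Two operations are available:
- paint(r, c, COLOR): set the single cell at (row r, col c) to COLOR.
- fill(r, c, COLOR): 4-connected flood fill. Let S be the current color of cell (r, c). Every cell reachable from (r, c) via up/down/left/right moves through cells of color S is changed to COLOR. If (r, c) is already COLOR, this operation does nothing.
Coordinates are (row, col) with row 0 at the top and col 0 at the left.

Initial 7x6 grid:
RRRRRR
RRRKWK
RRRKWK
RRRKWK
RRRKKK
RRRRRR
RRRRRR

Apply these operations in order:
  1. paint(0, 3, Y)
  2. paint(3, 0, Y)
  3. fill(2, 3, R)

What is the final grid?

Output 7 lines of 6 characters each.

Answer: RRRYRR
RRRRWR
RRRRWR
YRRRWR
RRRRRR
RRRRRR
RRRRRR

Derivation:
After op 1 paint(0,3,Y):
RRRYRR
RRRKWK
RRRKWK
RRRKWK
RRRKKK
RRRRRR
RRRRRR
After op 2 paint(3,0,Y):
RRRYRR
RRRKWK
RRRKWK
YRRKWK
RRRKKK
RRRRRR
RRRRRR
After op 3 fill(2,3,R) [9 cells changed]:
RRRYRR
RRRRWR
RRRRWR
YRRRWR
RRRRRR
RRRRRR
RRRRRR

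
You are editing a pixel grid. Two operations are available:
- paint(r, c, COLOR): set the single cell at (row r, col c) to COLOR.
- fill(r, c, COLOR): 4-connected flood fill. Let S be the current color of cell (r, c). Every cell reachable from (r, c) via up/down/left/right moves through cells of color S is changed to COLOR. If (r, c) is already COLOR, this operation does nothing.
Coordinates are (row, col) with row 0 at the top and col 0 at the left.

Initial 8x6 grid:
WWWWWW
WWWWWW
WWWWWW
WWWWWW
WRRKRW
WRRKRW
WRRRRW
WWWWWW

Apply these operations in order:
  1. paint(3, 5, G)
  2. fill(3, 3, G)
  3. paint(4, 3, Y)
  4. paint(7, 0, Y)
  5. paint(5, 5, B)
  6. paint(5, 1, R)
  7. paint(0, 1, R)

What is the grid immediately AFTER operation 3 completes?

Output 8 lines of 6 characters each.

After op 1 paint(3,5,G):
WWWWWW
WWWWWW
WWWWWW
WWWWWG
WRRKRW
WRRKRW
WRRRRW
WWWWWW
After op 2 fill(3,3,G) [35 cells changed]:
GGGGGG
GGGGGG
GGGGGG
GGGGGG
GRRKRG
GRRKRG
GRRRRG
GGGGGG
After op 3 paint(4,3,Y):
GGGGGG
GGGGGG
GGGGGG
GGGGGG
GRRYRG
GRRKRG
GRRRRG
GGGGGG

Answer: GGGGGG
GGGGGG
GGGGGG
GGGGGG
GRRYRG
GRRKRG
GRRRRG
GGGGGG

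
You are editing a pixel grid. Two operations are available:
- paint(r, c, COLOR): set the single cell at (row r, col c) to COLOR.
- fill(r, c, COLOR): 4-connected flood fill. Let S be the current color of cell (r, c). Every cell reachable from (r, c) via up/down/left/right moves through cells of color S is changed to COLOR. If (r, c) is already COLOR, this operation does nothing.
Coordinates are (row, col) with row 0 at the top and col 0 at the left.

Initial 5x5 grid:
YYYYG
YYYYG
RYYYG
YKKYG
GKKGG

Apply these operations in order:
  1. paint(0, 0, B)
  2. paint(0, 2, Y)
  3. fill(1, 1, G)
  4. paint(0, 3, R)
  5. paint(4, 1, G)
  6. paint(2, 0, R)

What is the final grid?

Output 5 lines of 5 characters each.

After op 1 paint(0,0,B):
BYYYG
YYYYG
RYYYG
YKKYG
GKKGG
After op 2 paint(0,2,Y):
BYYYG
YYYYG
RYYYG
YKKYG
GKKGG
After op 3 fill(1,1,G) [11 cells changed]:
BGGGG
GGGGG
RGGGG
YKKGG
GKKGG
After op 4 paint(0,3,R):
BGGRG
GGGGG
RGGGG
YKKGG
GKKGG
After op 5 paint(4,1,G):
BGGRG
GGGGG
RGGGG
YKKGG
GGKGG
After op 6 paint(2,0,R):
BGGRG
GGGGG
RGGGG
YKKGG
GGKGG

Answer: BGGRG
GGGGG
RGGGG
YKKGG
GGKGG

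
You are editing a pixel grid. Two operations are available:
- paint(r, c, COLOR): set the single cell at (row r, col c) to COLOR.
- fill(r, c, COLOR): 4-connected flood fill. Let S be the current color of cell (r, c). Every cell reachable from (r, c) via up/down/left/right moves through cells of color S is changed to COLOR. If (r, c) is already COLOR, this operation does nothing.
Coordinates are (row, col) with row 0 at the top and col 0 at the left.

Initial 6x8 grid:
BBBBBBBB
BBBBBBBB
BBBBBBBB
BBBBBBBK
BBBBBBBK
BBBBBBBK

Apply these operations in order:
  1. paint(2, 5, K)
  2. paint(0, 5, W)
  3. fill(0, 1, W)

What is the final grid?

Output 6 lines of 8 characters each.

After op 1 paint(2,5,K):
BBBBBBBB
BBBBBBBB
BBBBBKBB
BBBBBBBK
BBBBBBBK
BBBBBBBK
After op 2 paint(0,5,W):
BBBBBWBB
BBBBBBBB
BBBBBKBB
BBBBBBBK
BBBBBBBK
BBBBBBBK
After op 3 fill(0,1,W) [43 cells changed]:
WWWWWWWW
WWWWWWWW
WWWWWKWW
WWWWWWWK
WWWWWWWK
WWWWWWWK

Answer: WWWWWWWW
WWWWWWWW
WWWWWKWW
WWWWWWWK
WWWWWWWK
WWWWWWWK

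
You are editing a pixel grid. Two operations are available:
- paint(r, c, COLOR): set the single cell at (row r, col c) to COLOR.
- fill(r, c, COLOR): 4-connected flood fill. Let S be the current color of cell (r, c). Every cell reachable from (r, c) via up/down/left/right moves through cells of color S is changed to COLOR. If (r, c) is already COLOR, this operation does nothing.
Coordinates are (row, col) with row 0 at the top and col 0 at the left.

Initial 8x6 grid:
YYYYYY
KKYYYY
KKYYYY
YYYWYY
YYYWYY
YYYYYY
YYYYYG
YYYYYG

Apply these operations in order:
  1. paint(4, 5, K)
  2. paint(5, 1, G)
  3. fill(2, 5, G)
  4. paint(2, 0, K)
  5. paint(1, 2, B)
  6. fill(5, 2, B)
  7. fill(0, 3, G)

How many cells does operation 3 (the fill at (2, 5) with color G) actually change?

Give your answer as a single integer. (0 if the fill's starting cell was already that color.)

After op 1 paint(4,5,K):
YYYYYY
KKYYYY
KKYYYY
YYYWYY
YYYWYK
YYYYYY
YYYYYG
YYYYYG
After op 2 paint(5,1,G):
YYYYYY
KKYYYY
KKYYYY
YYYWYY
YYYWYK
YGYYYY
YYYYYG
YYYYYG
After op 3 fill(2,5,G) [38 cells changed]:
GGGGGG
KKGGGG
KKGGGG
GGGWGG
GGGWGK
GGGGGG
GGGGGG
GGGGGG

Answer: 38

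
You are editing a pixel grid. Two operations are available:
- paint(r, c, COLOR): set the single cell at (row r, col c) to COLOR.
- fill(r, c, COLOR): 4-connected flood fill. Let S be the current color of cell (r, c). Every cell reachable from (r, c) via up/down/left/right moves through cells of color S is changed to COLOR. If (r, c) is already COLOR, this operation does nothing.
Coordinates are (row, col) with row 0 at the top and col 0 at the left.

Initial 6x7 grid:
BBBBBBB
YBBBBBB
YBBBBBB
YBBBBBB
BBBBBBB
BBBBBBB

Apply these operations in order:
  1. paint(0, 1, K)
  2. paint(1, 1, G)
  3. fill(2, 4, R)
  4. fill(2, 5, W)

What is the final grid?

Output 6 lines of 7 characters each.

Answer: BKWWWWW
YGWWWWW
YWWWWWW
YWWWWWW
WWWWWWW
WWWWWWW

Derivation:
After op 1 paint(0,1,K):
BKBBBBB
YBBBBBB
YBBBBBB
YBBBBBB
BBBBBBB
BBBBBBB
After op 2 paint(1,1,G):
BKBBBBB
YGBBBBB
YBBBBBB
YBBBBBB
BBBBBBB
BBBBBBB
After op 3 fill(2,4,R) [36 cells changed]:
BKRRRRR
YGRRRRR
YRRRRRR
YRRRRRR
RRRRRRR
RRRRRRR
After op 4 fill(2,5,W) [36 cells changed]:
BKWWWWW
YGWWWWW
YWWWWWW
YWWWWWW
WWWWWWW
WWWWWWW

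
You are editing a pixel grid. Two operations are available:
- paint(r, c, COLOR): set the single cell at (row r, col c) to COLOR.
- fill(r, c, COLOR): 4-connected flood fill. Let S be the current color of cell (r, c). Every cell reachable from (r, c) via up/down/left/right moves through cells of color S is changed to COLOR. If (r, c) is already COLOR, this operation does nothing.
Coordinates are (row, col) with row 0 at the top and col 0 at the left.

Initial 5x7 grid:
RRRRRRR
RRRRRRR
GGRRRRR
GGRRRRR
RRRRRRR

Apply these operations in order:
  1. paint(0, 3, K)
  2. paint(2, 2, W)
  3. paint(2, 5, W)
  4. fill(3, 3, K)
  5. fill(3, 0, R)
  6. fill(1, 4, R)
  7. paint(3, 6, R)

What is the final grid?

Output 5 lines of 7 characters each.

Answer: RRRRRRR
RRRRRRR
RRWRRWR
RRRRRRR
RRRRRRR

Derivation:
After op 1 paint(0,3,K):
RRRKRRR
RRRRRRR
GGRRRRR
GGRRRRR
RRRRRRR
After op 2 paint(2,2,W):
RRRKRRR
RRRRRRR
GGWRRRR
GGRRRRR
RRRRRRR
After op 3 paint(2,5,W):
RRRKRRR
RRRRRRR
GGWRRWR
GGRRRRR
RRRRRRR
After op 4 fill(3,3,K) [28 cells changed]:
KKKKKKK
KKKKKKK
GGWKKWK
GGKKKKK
KKKKKKK
After op 5 fill(3,0,R) [4 cells changed]:
KKKKKKK
KKKKKKK
RRWKKWK
RRKKKKK
KKKKKKK
After op 6 fill(1,4,R) [29 cells changed]:
RRRRRRR
RRRRRRR
RRWRRWR
RRRRRRR
RRRRRRR
After op 7 paint(3,6,R):
RRRRRRR
RRRRRRR
RRWRRWR
RRRRRRR
RRRRRRR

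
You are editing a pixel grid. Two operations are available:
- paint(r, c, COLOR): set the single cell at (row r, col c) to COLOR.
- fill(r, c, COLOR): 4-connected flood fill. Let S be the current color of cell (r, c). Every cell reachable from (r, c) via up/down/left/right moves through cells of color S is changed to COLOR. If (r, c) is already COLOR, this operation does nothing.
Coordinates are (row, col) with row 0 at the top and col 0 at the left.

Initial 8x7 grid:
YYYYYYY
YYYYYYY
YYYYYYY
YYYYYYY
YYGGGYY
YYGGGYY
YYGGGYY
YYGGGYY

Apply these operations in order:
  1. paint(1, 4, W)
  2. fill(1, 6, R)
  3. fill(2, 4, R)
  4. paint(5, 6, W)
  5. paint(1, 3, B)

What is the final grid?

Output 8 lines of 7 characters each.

Answer: RRRRRRR
RRRBWRR
RRRRRRR
RRRRRRR
RRGGGRR
RRGGGRW
RRGGGRR
RRGGGRR

Derivation:
After op 1 paint(1,4,W):
YYYYYYY
YYYYWYY
YYYYYYY
YYYYYYY
YYGGGYY
YYGGGYY
YYGGGYY
YYGGGYY
After op 2 fill(1,6,R) [43 cells changed]:
RRRRRRR
RRRRWRR
RRRRRRR
RRRRRRR
RRGGGRR
RRGGGRR
RRGGGRR
RRGGGRR
After op 3 fill(2,4,R) [0 cells changed]:
RRRRRRR
RRRRWRR
RRRRRRR
RRRRRRR
RRGGGRR
RRGGGRR
RRGGGRR
RRGGGRR
After op 4 paint(5,6,W):
RRRRRRR
RRRRWRR
RRRRRRR
RRRRRRR
RRGGGRR
RRGGGRW
RRGGGRR
RRGGGRR
After op 5 paint(1,3,B):
RRRRRRR
RRRBWRR
RRRRRRR
RRRRRRR
RRGGGRR
RRGGGRW
RRGGGRR
RRGGGRR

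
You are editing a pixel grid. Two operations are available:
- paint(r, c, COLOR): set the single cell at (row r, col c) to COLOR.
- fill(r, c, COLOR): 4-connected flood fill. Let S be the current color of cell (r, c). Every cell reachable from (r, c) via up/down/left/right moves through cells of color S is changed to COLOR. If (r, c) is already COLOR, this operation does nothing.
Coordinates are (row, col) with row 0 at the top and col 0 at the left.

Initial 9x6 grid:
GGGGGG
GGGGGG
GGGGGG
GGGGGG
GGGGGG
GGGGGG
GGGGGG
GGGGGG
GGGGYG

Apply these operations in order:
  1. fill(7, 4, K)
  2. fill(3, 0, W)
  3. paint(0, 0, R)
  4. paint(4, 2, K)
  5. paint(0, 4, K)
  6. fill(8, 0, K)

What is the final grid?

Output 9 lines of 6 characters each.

After op 1 fill(7,4,K) [53 cells changed]:
KKKKKK
KKKKKK
KKKKKK
KKKKKK
KKKKKK
KKKKKK
KKKKKK
KKKKKK
KKKKYK
After op 2 fill(3,0,W) [53 cells changed]:
WWWWWW
WWWWWW
WWWWWW
WWWWWW
WWWWWW
WWWWWW
WWWWWW
WWWWWW
WWWWYW
After op 3 paint(0,0,R):
RWWWWW
WWWWWW
WWWWWW
WWWWWW
WWWWWW
WWWWWW
WWWWWW
WWWWWW
WWWWYW
After op 4 paint(4,2,K):
RWWWWW
WWWWWW
WWWWWW
WWWWWW
WWKWWW
WWWWWW
WWWWWW
WWWWWW
WWWWYW
After op 5 paint(0,4,K):
RWWWKW
WWWWWW
WWWWWW
WWWWWW
WWKWWW
WWWWWW
WWWWWW
WWWWWW
WWWWYW
After op 6 fill(8,0,K) [50 cells changed]:
RKKKKK
KKKKKK
KKKKKK
KKKKKK
KKKKKK
KKKKKK
KKKKKK
KKKKKK
KKKKYK

Answer: RKKKKK
KKKKKK
KKKKKK
KKKKKK
KKKKKK
KKKKKK
KKKKKK
KKKKKK
KKKKYK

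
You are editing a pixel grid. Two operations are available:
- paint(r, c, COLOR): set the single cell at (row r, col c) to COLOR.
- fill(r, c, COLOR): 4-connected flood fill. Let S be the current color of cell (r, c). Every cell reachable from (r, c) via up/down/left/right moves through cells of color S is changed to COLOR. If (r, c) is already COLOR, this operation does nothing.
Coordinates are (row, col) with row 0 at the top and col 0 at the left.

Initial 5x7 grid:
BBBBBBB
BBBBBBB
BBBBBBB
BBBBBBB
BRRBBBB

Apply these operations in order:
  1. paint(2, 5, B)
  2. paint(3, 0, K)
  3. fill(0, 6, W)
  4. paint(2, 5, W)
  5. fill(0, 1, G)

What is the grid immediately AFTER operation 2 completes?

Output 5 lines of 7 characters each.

Answer: BBBBBBB
BBBBBBB
BBBBBBB
KBBBBBB
BRRBBBB

Derivation:
After op 1 paint(2,5,B):
BBBBBBB
BBBBBBB
BBBBBBB
BBBBBBB
BRRBBBB
After op 2 paint(3,0,K):
BBBBBBB
BBBBBBB
BBBBBBB
KBBBBBB
BRRBBBB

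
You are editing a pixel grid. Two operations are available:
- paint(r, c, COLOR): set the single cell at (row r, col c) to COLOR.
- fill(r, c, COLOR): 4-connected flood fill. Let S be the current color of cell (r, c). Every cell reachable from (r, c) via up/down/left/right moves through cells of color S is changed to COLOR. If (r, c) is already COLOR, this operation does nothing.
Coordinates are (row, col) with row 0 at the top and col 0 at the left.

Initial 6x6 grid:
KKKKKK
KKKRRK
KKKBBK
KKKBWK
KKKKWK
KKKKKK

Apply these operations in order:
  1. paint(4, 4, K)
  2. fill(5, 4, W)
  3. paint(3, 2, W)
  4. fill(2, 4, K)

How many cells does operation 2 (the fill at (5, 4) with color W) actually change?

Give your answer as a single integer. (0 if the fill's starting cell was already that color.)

After op 1 paint(4,4,K):
KKKKKK
KKKRRK
KKKBBK
KKKBWK
KKKKKK
KKKKKK
After op 2 fill(5,4,W) [30 cells changed]:
WWWWWW
WWWRRW
WWWBBW
WWWBWW
WWWWWW
WWWWWW

Answer: 30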